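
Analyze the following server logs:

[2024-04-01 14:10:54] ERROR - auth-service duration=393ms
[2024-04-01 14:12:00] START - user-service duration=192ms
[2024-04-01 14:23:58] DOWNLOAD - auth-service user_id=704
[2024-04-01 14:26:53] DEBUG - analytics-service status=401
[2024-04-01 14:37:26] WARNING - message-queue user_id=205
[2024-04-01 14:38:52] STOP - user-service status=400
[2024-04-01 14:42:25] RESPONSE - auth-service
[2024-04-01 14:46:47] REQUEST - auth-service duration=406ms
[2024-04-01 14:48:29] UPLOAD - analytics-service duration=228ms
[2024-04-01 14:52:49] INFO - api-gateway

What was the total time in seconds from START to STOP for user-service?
1612

To calculate state duration:

1. Find START event for user-service: 2024-04-01 14:12:00
2. Find STOP event for user-service: 2024-04-01 14:38:52
3. Calculate duration: 2024-04-01 14:38:52 - 2024-04-01 14:12:00 = 1612 seconds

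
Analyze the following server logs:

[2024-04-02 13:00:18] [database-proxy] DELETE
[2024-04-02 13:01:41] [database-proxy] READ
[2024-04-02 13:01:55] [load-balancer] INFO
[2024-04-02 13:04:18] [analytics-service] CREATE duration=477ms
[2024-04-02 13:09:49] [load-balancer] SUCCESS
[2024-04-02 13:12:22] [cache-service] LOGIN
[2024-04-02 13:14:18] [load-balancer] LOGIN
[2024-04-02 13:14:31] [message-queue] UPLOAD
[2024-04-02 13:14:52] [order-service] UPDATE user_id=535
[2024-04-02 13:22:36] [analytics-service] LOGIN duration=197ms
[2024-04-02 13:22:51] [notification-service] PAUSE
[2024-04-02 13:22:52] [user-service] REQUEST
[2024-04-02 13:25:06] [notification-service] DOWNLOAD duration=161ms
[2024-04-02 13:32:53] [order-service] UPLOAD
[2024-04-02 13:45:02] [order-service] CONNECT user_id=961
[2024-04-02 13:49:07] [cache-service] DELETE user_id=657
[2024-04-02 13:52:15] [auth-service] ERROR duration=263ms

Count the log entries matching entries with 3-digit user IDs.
3

To find matching entries:

1. Pattern to match: entries with 3-digit user IDs
2. Scan each log entry for the pattern
3. Count matches: 3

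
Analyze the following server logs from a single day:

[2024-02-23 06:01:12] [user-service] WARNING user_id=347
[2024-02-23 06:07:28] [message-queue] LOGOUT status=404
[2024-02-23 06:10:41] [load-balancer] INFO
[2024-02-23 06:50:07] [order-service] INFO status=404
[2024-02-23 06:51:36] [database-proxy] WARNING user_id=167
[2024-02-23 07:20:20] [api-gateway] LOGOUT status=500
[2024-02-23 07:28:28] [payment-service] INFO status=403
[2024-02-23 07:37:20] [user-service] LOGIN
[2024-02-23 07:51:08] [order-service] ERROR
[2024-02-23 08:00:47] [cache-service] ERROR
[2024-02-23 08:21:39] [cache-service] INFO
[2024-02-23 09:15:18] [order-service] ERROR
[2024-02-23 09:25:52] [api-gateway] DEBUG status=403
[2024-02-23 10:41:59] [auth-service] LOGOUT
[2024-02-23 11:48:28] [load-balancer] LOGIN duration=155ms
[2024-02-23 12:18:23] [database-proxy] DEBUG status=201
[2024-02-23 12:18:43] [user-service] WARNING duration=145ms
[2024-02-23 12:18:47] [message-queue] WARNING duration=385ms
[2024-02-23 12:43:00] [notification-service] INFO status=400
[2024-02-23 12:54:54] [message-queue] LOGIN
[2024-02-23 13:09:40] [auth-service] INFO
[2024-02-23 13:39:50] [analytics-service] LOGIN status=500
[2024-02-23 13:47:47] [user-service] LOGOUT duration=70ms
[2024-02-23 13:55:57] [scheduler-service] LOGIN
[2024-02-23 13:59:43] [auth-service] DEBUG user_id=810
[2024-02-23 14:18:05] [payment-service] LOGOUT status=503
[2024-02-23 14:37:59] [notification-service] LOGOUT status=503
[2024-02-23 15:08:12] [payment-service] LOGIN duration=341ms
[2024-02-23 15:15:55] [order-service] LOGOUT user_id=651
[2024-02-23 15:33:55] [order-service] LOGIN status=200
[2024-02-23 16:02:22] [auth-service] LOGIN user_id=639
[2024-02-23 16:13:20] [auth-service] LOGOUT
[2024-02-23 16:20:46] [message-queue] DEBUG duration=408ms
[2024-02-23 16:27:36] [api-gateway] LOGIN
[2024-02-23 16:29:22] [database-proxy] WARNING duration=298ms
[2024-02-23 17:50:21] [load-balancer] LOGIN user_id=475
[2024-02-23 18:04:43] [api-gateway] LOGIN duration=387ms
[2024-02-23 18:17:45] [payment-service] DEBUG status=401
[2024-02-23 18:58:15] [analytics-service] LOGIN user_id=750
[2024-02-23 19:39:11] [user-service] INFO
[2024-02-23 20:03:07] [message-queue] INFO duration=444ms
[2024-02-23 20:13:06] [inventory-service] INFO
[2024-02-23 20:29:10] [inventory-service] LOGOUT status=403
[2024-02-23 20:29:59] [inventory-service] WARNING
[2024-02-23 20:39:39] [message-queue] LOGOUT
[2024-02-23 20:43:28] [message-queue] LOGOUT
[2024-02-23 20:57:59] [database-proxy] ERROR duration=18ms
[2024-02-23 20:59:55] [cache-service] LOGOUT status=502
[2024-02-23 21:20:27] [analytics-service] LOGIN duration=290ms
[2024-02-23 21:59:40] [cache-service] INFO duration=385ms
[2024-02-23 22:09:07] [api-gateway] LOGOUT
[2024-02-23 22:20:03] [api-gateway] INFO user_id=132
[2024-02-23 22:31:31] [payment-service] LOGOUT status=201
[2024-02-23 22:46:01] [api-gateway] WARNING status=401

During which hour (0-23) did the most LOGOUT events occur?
20

To find the peak hour:

1. Group all LOGOUT events by hour
2. Count events in each hour
3. Find hour with maximum count
4. Peak hour: 20 (with 4 events)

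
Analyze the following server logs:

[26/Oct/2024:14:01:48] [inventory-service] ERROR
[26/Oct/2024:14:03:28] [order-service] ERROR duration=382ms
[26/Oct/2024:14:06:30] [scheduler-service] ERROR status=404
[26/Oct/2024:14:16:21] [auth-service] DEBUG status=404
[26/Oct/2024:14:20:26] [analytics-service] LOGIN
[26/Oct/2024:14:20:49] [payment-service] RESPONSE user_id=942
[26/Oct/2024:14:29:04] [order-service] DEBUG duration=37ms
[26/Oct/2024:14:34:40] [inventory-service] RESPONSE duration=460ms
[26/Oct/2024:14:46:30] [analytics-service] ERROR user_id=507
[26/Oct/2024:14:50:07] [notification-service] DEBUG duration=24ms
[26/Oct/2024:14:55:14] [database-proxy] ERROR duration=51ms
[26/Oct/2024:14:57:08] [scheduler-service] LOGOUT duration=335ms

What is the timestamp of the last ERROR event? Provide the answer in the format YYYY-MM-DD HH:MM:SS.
2024-10-26 14:55:14

To find the last event:

1. Filter for all ERROR events
2. Sort by timestamp
3. Select the last one
4. Timestamp: 2024-10-26 14:55:14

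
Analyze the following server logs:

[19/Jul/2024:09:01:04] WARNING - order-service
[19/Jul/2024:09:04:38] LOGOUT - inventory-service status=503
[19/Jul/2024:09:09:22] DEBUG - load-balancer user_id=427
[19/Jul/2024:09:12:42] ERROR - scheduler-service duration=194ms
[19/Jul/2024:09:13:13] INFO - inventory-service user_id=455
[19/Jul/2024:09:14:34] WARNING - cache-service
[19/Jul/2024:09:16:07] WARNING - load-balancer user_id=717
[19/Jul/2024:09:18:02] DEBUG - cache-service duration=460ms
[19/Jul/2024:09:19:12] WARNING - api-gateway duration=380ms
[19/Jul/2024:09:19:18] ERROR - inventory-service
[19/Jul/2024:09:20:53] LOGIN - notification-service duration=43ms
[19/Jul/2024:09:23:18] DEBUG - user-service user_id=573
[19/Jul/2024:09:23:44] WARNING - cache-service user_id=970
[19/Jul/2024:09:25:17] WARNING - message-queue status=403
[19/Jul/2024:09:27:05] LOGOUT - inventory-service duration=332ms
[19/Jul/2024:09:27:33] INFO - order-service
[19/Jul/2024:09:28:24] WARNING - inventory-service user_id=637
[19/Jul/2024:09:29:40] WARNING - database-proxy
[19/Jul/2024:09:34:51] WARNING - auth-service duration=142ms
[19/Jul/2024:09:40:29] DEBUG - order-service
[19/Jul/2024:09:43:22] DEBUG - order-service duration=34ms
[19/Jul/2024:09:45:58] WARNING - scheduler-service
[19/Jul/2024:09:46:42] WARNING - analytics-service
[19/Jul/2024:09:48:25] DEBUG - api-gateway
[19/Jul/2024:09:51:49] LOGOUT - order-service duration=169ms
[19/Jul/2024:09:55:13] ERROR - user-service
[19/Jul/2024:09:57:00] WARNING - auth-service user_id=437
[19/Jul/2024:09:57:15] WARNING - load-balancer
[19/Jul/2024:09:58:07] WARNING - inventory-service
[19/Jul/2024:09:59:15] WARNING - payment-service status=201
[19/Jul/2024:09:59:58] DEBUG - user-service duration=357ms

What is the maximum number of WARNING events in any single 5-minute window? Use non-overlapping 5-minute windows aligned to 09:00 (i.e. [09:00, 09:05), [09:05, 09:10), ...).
4

To find the burst window:

1. Divide the log period into non-overlapping 5-minute windows starting at 09:00
2. Count WARNING events in each window
3. Find the window with maximum count
4. Maximum events in a window: 4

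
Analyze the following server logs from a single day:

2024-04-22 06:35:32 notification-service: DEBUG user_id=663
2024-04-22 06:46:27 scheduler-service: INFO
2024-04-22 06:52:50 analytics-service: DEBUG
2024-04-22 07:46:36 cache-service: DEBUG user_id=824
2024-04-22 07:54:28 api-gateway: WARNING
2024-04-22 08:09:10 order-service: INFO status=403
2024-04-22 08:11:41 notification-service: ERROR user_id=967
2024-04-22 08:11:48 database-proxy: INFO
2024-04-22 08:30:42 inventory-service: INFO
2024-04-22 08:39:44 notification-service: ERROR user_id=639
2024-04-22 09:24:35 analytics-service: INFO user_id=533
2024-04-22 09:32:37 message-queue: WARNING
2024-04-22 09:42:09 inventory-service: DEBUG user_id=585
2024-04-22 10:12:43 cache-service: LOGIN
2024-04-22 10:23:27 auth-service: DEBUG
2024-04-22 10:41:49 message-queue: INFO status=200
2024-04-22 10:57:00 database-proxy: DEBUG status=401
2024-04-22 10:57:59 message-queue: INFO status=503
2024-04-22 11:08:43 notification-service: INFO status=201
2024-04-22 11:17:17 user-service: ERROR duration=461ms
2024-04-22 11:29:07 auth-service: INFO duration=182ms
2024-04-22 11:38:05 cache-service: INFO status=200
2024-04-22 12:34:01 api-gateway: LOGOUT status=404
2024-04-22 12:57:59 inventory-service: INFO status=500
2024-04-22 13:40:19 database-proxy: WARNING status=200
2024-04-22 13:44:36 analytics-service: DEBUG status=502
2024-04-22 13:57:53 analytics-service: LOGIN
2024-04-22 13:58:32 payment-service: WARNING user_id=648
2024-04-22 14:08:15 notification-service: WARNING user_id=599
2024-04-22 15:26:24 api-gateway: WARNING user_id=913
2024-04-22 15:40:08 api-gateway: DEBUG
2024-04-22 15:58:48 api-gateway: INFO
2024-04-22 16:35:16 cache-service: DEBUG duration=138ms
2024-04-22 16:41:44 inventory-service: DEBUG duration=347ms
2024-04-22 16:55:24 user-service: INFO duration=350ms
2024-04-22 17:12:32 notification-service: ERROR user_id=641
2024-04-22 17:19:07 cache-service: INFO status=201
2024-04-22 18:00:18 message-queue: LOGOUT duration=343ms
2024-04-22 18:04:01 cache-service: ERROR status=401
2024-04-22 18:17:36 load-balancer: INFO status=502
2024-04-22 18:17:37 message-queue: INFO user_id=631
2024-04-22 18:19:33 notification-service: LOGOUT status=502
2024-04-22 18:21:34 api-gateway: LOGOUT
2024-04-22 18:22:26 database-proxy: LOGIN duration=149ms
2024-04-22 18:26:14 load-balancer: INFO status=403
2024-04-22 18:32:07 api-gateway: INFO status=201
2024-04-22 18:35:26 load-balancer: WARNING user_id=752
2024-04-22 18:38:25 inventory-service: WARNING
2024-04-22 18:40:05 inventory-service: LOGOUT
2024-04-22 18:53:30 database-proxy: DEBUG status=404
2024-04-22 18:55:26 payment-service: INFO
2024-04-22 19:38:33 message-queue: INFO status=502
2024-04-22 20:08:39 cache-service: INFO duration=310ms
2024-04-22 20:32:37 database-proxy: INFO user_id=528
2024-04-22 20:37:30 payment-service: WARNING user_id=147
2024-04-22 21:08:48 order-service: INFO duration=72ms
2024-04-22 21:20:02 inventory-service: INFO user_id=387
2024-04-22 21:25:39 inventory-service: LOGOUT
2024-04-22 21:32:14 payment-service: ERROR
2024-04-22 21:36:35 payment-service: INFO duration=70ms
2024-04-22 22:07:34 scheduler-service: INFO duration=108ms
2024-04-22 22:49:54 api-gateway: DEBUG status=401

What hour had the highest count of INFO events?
18

To find the peak hour:

1. Group all INFO events by hour
2. Count events in each hour
3. Find hour with maximum count
4. Peak hour: 18 (with 5 events)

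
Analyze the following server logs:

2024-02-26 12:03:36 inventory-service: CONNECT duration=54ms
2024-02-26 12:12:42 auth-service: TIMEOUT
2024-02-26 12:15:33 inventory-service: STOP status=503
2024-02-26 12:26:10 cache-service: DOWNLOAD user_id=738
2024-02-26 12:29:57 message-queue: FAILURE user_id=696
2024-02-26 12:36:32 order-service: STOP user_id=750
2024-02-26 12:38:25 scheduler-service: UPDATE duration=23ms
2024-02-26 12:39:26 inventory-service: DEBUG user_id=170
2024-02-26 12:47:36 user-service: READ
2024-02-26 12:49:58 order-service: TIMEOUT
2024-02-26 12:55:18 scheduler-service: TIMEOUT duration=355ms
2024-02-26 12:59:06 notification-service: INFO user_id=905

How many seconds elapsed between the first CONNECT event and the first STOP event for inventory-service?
717

To find the time between events:

1. Locate the first CONNECT event for inventory-service: 2024-02-26 12:03:36
2. Locate the first STOP event for inventory-service: 2024-02-26 12:15:33
3. Calculate the difference: 2024-02-26 12:15:33 - 2024-02-26 12:03:36 = 717 seconds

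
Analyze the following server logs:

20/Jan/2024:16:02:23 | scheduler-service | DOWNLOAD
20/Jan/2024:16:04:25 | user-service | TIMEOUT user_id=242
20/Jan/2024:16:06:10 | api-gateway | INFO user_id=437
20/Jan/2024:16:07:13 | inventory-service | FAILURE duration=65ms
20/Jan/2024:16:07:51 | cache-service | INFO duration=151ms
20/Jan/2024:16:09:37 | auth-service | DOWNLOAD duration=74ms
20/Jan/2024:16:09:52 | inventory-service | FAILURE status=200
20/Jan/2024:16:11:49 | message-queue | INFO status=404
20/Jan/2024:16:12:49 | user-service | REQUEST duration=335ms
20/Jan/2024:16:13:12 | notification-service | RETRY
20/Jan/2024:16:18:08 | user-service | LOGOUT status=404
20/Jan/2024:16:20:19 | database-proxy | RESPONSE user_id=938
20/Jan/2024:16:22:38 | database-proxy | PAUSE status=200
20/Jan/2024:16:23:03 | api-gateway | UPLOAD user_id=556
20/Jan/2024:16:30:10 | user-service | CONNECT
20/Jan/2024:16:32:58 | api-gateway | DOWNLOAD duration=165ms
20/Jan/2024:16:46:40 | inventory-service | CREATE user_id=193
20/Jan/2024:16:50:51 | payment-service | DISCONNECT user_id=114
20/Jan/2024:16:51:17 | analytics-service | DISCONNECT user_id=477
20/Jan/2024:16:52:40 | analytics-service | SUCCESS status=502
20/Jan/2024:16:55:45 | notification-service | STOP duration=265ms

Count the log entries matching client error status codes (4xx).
2

To find matching entries:

1. Pattern to match: client error status codes (4xx)
2. Scan each log entry for the pattern
3. Count matches: 2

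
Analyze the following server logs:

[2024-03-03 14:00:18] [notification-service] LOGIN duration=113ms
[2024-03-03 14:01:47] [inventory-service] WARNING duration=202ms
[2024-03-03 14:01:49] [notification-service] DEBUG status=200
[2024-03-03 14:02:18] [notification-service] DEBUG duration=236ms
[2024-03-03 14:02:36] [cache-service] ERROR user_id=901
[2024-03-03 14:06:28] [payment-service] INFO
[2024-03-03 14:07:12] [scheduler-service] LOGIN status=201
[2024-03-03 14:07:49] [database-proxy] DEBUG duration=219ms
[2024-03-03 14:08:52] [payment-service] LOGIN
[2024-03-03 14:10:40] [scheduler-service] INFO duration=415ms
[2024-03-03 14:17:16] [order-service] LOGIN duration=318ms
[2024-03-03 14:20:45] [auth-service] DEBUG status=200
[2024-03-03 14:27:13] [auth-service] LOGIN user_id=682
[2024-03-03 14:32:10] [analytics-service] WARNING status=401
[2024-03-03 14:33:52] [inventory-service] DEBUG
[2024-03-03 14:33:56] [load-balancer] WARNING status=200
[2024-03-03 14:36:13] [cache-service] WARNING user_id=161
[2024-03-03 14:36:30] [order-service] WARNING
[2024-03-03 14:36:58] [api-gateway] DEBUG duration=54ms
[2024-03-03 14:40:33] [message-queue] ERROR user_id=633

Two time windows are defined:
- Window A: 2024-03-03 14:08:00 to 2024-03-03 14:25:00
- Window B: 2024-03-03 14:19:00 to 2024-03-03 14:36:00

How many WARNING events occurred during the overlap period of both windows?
0

To find overlap events:

1. Window A: 2024-03-03 14:08:00 to 2024-03-03 14:25:00
2. Window B: 2024-03-03 14:19:00 to 2024-03-03 14:36:00
3. Overlap period: 2024-03-03 14:19:00 to 2024-03-03 14:25:00
4. Count WARNING events in overlap: 0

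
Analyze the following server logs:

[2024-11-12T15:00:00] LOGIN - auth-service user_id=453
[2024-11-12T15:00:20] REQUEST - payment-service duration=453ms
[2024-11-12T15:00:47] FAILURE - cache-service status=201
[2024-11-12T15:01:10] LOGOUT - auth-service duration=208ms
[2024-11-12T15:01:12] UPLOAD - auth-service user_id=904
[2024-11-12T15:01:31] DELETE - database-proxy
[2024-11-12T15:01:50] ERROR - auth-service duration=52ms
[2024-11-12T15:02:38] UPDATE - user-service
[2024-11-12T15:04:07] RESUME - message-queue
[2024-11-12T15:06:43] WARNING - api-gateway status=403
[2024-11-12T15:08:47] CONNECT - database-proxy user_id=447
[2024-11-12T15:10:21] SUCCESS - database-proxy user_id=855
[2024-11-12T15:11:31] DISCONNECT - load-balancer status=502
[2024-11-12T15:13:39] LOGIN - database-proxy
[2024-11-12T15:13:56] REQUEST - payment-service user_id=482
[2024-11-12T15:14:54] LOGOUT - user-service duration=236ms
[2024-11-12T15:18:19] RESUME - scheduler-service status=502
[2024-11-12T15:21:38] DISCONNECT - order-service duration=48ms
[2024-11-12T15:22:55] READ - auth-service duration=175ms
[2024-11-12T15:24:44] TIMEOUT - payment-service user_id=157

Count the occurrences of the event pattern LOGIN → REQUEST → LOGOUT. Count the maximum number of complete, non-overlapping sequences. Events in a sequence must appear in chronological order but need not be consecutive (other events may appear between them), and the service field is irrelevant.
2

To count sequences:

1. Look for pattern: LOGIN → REQUEST → LOGOUT
2. Greedily scan the log in chronological order, matching each sequence element in turn (ignoring service)
3. Each time the full pattern completes, increment the count and restart matching from the next event
4. Complete non-overlapping sequences found: 2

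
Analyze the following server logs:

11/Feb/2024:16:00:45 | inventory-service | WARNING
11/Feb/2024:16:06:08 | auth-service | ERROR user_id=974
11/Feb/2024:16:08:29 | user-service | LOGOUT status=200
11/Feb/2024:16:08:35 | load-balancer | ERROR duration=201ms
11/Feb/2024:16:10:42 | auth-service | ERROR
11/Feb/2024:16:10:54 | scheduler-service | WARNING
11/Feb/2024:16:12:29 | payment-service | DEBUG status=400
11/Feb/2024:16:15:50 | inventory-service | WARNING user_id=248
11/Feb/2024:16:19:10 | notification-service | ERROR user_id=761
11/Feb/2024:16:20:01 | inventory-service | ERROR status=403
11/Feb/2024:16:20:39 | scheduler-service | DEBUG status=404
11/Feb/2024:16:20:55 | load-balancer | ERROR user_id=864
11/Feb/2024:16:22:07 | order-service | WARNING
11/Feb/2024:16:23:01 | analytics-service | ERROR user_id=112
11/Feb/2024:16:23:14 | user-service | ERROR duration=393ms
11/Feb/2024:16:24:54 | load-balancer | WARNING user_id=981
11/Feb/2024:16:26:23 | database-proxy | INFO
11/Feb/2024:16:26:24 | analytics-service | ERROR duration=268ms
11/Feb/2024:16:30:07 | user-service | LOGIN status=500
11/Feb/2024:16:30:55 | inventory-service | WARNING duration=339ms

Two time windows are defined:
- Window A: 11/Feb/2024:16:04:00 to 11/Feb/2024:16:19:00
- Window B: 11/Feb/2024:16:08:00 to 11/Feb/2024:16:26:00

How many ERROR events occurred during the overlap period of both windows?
2

To find overlap events:

1. Window A: 11/Feb/2024:16:04:00 to 11/Feb/2024:16:19:00
2. Window B: 11/Feb/2024:16:08:00 to 11/Feb/2024:16:26:00
3. Overlap period: 11/Feb/2024:16:08:00 to 11/Feb/2024:16:19:00
4. Count ERROR events in overlap: 2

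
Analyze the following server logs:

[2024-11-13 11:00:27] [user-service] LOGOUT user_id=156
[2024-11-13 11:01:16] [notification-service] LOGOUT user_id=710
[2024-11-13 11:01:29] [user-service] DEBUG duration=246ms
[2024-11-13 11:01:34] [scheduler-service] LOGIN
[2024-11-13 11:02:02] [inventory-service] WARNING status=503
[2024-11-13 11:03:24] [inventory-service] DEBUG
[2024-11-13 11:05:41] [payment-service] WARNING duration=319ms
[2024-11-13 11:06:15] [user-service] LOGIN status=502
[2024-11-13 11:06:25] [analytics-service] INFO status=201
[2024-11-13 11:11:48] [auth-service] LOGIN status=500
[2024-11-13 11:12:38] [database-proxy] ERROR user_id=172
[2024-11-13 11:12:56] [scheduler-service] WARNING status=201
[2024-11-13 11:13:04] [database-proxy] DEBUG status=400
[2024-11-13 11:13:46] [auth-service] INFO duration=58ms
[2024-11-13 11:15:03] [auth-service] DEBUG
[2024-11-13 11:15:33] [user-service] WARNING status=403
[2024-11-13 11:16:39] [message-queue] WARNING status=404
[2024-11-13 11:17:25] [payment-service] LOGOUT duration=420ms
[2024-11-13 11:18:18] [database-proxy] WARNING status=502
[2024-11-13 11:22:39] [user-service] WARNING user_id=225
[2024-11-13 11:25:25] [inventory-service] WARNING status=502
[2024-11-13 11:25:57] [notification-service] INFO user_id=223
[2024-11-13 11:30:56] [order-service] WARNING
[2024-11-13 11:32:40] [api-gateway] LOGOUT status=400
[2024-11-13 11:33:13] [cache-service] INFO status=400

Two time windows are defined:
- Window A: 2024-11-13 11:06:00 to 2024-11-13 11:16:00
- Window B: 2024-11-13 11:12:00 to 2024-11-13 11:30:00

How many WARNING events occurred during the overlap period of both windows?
2

To find overlap events:

1. Window A: 2024-11-13 11:06:00 to 2024-11-13 11:16:00
2. Window B: 2024-11-13 11:12:00 to 2024-11-13 11:30:00
3. Overlap period: 2024-11-13 11:12:00 to 2024-11-13 11:16:00
4. Count WARNING events in overlap: 2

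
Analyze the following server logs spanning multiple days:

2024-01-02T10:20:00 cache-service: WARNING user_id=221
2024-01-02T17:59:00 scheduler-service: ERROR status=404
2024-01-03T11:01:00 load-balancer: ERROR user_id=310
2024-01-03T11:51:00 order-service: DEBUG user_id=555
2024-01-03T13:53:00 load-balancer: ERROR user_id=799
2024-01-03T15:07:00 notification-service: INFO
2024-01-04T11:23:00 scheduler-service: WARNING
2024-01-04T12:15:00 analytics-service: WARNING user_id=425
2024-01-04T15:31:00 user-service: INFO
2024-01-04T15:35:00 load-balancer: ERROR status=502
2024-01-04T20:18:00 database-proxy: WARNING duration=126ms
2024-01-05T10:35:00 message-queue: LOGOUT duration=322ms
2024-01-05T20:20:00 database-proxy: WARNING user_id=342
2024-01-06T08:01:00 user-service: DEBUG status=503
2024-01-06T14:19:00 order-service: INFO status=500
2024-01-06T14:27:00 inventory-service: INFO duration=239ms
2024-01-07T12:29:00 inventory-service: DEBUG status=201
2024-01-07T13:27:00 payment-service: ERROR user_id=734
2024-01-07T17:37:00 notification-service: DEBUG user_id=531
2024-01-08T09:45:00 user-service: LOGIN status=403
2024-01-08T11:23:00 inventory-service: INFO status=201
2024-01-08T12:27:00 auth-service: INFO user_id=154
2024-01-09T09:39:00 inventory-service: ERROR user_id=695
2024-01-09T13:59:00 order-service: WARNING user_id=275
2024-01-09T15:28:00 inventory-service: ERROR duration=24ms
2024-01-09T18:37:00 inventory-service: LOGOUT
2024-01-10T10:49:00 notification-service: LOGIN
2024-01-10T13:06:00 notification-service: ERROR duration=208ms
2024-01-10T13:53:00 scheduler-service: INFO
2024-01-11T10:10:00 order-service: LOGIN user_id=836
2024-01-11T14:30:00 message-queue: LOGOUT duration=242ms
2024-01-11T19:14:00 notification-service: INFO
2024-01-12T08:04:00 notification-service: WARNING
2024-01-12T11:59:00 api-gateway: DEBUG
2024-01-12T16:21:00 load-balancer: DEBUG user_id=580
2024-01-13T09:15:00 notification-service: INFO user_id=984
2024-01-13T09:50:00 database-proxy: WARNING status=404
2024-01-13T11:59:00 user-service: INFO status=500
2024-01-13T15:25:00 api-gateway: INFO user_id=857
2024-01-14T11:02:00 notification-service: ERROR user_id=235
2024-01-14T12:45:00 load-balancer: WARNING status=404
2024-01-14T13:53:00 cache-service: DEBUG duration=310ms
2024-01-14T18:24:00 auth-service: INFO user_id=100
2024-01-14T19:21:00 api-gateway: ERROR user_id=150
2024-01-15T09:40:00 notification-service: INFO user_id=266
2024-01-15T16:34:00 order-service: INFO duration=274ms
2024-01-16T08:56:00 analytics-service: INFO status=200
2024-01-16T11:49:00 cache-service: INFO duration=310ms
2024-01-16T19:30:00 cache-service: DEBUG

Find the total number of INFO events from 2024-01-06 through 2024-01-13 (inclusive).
9

To filter by date range:

1. Date range: 2024-01-06 through 2024-01-13, both dates inclusive
2. Filter for INFO events whose date falls in this range
3. Count matching events: 9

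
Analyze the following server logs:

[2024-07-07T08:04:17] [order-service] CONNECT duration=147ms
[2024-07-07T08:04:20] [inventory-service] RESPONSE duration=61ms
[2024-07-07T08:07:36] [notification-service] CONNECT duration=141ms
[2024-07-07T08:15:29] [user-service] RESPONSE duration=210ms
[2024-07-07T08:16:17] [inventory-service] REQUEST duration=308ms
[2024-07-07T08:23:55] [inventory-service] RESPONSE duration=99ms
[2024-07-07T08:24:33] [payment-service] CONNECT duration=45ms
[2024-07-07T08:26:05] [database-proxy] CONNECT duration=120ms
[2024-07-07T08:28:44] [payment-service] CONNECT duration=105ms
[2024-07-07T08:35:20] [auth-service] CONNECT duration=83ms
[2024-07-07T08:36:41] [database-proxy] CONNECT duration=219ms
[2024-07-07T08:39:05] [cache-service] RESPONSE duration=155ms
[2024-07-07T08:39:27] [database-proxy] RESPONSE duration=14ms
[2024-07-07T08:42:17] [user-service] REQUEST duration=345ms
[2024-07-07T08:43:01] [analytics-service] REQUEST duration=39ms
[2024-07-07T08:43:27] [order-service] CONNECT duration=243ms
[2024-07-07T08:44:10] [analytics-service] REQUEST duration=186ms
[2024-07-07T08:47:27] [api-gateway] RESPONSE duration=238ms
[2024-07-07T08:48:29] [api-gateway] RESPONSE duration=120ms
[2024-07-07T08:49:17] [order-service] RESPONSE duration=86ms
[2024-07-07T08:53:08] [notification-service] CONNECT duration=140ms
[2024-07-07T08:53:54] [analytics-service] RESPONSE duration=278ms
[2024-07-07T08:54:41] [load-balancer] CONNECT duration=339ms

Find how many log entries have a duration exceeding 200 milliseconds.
8

To count timeouts:

1. Threshold: 200ms
2. Extract duration from each log entry
3. Count entries where duration > 200
4. Timeout count: 8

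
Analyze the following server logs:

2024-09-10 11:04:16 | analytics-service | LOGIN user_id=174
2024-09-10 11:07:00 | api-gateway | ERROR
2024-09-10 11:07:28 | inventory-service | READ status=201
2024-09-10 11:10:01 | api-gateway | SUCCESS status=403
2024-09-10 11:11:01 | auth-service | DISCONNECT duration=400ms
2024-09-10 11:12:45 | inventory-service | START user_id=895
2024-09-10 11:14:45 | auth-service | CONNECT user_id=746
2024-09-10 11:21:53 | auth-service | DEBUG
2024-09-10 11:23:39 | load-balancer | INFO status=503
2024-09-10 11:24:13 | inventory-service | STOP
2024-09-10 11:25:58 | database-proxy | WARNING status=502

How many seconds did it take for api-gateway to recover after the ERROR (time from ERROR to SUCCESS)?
181

To calculate recovery time:

1. Find ERROR event for api-gateway: 2024-09-10 11:07:00
2. Find next SUCCESS event for api-gateway: 2024-09-10 11:10:01
3. Recovery time: 2024-09-10 11:10:01 - 2024-09-10 11:07:00 = 181 seconds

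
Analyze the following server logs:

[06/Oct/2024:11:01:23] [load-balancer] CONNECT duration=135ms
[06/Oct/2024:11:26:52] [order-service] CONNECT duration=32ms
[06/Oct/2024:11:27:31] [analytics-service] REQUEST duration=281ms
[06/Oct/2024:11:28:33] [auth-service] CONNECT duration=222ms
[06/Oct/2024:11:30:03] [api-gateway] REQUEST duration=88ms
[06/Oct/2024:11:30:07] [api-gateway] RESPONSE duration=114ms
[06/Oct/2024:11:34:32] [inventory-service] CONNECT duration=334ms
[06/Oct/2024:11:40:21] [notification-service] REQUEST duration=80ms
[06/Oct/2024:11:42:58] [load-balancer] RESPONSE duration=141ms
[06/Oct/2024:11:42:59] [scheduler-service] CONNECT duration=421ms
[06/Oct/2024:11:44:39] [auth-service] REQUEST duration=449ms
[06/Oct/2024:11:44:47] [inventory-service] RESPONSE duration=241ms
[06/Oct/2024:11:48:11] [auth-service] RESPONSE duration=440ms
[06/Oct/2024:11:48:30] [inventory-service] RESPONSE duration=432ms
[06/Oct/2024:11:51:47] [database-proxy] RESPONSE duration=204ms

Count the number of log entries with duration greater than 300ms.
5

To count timeouts:

1. Threshold: 300ms
2. Extract duration from each log entry
3. Count entries where duration > 300
4. Timeout count: 5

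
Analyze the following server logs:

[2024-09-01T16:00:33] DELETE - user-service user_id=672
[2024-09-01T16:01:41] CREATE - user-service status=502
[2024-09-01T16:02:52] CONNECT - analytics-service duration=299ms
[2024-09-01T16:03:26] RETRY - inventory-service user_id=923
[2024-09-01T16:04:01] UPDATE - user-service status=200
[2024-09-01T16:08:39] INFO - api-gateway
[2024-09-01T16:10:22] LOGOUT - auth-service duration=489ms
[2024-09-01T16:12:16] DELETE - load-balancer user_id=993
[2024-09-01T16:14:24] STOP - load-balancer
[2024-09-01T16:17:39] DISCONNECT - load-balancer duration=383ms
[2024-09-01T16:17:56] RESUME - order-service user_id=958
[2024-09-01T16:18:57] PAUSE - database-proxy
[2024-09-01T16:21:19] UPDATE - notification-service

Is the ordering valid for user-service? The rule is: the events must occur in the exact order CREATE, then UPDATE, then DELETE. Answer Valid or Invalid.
Invalid

To validate ordering:

1. Required order: CREATE → UPDATE → DELETE
2. Rule: the events must occur in the exact order CREATE, then UPDATE, then DELETE
3. Check actual order of events for user-service
4. Result: Invalid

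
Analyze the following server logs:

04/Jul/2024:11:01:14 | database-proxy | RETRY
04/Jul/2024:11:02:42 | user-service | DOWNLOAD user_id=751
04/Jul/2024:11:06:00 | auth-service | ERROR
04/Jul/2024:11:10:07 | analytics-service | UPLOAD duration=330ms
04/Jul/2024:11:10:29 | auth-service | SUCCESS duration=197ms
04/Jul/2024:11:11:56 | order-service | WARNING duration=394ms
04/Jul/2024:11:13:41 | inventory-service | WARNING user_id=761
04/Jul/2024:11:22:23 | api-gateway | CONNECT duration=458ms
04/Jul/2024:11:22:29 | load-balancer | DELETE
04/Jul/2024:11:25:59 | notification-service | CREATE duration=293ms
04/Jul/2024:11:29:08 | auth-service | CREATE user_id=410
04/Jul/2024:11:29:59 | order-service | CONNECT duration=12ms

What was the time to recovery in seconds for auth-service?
269

To calculate recovery time:

1. Find ERROR event for auth-service: 04/Jul/2024:11:06:00
2. Find next SUCCESS event for auth-service: 04/Jul/2024:11:10:29
3. Recovery time: 04/Jul/2024:11:10:29 - 04/Jul/2024:11:06:00 = 269 seconds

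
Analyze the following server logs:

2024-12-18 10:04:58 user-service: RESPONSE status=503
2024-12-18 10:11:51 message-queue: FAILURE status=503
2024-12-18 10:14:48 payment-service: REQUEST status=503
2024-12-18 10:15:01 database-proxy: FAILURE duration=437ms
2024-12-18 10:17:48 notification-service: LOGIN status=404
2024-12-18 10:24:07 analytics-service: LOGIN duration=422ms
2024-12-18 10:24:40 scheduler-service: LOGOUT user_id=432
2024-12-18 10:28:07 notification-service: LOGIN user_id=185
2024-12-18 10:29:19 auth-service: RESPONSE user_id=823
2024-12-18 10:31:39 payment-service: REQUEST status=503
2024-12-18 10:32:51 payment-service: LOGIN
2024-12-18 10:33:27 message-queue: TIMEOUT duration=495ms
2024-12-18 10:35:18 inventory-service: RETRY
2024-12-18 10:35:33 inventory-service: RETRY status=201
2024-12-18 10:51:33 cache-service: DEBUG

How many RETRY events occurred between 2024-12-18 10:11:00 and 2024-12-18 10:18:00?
0

To count events in the time window:

1. Window boundaries: 2024-12-18 10:11:00 to 2024-12-18 10:18:00
2. Filter for RETRY events within this window
3. Count matching events: 0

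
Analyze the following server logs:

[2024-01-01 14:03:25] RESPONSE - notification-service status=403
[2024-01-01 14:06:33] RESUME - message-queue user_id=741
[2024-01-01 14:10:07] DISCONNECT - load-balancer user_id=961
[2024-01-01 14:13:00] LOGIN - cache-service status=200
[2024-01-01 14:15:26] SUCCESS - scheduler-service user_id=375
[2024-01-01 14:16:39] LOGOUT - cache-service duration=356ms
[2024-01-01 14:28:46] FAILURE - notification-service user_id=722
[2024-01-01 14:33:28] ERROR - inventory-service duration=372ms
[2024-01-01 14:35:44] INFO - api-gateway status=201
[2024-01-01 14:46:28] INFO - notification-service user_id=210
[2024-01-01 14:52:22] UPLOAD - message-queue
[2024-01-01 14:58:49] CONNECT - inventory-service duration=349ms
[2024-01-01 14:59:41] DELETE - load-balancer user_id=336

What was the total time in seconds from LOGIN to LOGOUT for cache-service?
219

To calculate state duration:

1. Find LOGIN event for cache-service: 2024-01-01 14:13:00
2. Find LOGOUT event for cache-service: 2024-01-01 14:16:39
3. Calculate duration: 2024-01-01 14:16:39 - 2024-01-01 14:13:00 = 219 seconds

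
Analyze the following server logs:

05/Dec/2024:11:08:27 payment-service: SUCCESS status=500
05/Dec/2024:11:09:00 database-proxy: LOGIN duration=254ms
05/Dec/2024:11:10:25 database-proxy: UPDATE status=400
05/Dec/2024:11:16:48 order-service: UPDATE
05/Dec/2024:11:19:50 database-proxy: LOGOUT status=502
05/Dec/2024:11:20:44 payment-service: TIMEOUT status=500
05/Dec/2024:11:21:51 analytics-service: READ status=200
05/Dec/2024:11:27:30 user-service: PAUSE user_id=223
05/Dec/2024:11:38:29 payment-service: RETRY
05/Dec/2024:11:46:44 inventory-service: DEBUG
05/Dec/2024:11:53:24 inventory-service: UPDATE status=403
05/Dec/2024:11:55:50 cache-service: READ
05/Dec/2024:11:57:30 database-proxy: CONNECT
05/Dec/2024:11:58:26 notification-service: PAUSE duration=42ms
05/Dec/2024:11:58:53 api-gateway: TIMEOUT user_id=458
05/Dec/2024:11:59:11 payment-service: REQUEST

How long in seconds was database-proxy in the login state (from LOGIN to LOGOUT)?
650

To calculate state duration:

1. Find LOGIN event for database-proxy: 05/Dec/2024:11:09:00
2. Find LOGOUT event for database-proxy: 05/Dec/2024:11:19:50
3. Calculate duration: 05/Dec/2024:11:19:50 - 05/Dec/2024:11:09:00 = 650 seconds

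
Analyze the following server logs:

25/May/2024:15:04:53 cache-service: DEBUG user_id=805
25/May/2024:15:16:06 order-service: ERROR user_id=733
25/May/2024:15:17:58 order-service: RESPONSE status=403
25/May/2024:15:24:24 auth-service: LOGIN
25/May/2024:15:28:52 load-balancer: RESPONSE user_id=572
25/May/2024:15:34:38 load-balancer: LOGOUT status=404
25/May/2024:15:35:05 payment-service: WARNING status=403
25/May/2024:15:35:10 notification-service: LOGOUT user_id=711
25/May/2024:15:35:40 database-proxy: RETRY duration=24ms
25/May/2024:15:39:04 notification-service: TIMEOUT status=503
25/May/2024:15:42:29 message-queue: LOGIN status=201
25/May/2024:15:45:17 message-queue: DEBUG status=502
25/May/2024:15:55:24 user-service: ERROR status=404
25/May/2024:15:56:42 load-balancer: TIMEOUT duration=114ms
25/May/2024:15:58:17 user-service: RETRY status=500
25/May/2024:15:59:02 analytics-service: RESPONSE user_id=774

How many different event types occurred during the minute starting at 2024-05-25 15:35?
3

To count unique event types:

1. Filter events in the minute starting at 2024-05-25 15:35
2. Extract event types from matching entries
3. Count unique types: 3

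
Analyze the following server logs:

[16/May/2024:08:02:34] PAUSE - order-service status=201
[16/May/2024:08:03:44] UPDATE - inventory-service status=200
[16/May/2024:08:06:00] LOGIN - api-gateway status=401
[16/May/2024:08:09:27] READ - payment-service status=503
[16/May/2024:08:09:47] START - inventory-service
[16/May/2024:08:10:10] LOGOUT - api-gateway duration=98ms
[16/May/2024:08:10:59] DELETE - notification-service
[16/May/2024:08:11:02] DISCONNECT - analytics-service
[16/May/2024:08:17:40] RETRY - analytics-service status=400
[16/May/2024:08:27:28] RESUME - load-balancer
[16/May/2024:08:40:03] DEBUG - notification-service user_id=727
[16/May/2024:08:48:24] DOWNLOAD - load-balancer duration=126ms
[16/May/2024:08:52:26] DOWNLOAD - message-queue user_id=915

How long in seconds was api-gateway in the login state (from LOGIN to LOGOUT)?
250

To calculate state duration:

1. Find LOGIN event for api-gateway: 16/May/2024:08:06:00
2. Find LOGOUT event for api-gateway: 16/May/2024:08:10:10
3. Calculate duration: 16/May/2024:08:10:10 - 16/May/2024:08:06:00 = 250 seconds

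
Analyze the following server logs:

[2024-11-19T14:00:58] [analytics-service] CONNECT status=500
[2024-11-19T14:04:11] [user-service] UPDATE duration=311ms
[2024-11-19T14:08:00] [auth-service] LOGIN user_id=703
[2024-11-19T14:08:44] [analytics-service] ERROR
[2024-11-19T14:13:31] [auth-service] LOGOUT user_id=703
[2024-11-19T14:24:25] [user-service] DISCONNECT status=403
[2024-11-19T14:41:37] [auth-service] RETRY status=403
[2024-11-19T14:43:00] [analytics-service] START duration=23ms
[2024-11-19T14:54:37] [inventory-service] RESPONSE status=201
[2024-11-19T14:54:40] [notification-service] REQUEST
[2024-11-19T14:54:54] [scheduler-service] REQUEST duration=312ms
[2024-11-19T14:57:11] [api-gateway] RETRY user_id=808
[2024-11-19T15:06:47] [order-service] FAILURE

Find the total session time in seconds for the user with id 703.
331

To calculate session duration:

1. Find LOGIN event for user_id=703: 2024-11-19T14:08:00
2. Find LOGOUT event for user_id=703: 2024-11-19T14:13:31
3. Session duration: 2024-11-19T14:13:31 - 2024-11-19T14:08:00 = 331 seconds (5 minutes)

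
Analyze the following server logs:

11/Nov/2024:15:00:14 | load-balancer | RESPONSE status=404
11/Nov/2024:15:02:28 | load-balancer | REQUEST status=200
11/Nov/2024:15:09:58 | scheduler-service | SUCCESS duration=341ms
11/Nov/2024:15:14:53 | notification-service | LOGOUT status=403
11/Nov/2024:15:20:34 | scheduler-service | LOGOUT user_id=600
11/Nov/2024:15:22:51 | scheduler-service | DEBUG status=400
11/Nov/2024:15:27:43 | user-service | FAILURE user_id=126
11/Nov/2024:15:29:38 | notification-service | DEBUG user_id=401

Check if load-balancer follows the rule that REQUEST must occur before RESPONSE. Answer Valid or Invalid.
Invalid

To validate ordering:

1. Required order: REQUEST → RESPONSE
2. Rule: REQUEST must occur before RESPONSE
3. Check actual order of events for load-balancer
4. Result: Invalid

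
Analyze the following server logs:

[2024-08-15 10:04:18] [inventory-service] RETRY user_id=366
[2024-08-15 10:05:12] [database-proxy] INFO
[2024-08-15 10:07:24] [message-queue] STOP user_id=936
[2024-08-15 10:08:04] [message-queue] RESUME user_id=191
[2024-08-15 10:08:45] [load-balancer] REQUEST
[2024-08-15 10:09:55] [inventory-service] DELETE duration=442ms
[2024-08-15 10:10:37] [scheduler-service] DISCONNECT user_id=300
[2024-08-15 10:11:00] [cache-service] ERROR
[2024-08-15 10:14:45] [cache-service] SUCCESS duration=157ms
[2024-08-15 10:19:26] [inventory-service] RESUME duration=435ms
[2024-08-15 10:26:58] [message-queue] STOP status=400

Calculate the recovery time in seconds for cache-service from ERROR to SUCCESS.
225

To calculate recovery time:

1. Find ERROR event for cache-service: 2024-08-15 10:11:00
2. Find next SUCCESS event for cache-service: 2024-08-15 10:14:45
3. Recovery time: 2024-08-15 10:14:45 - 2024-08-15 10:11:00 = 225 seconds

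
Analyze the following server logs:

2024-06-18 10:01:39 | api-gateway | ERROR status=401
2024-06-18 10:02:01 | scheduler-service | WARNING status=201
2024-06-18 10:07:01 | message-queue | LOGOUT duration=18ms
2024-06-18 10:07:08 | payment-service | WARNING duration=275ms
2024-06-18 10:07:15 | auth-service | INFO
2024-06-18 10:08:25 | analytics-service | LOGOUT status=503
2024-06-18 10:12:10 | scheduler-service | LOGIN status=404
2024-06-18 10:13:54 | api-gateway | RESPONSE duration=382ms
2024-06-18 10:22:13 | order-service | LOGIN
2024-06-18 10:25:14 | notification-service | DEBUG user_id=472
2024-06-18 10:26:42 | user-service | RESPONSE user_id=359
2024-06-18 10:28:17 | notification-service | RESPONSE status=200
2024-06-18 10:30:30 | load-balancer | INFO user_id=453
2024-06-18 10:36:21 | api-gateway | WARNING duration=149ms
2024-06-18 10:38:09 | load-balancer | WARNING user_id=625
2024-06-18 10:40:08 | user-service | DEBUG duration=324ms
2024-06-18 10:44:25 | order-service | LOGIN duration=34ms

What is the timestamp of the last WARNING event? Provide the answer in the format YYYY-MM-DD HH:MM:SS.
2024-06-18 10:38:09

To find the last event:

1. Filter for all WARNING events
2. Sort by timestamp
3. Select the last one
4. Timestamp: 2024-06-18 10:38:09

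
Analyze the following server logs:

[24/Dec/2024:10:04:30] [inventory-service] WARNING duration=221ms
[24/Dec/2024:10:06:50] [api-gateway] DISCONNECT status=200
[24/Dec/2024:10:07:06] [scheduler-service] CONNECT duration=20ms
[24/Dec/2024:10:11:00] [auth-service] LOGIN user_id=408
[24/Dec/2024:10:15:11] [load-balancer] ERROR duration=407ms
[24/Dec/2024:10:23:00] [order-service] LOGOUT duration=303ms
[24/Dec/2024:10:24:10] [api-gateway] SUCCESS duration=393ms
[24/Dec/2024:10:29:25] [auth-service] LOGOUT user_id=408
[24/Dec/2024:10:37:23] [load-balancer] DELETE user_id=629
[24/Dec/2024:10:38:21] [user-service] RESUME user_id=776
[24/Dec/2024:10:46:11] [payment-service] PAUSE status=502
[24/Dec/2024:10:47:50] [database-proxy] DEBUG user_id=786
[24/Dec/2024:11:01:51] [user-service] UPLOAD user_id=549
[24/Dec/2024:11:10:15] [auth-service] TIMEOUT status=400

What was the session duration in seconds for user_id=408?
1105

To calculate session duration:

1. Find LOGIN event for user_id=408: 24/Dec/2024:10:11:00
2. Find LOGOUT event for user_id=408: 24/Dec/2024:10:29:25
3. Session duration: 24/Dec/2024:10:29:25 - 24/Dec/2024:10:11:00 = 1105 seconds (18 minutes)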